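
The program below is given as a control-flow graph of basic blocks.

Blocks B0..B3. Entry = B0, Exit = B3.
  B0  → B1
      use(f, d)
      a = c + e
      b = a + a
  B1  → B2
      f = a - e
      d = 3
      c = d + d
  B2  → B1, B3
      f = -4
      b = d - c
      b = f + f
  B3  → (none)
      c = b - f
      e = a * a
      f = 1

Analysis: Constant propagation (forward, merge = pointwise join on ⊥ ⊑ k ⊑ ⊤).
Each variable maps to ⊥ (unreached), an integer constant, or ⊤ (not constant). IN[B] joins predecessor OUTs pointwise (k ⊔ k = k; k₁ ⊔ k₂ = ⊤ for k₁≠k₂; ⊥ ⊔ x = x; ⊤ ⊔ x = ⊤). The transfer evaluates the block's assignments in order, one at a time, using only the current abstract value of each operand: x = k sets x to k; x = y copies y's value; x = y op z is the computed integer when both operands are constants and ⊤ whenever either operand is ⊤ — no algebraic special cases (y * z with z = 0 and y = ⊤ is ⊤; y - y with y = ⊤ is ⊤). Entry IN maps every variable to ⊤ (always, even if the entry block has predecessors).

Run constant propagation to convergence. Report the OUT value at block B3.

Answer: {a: ⊤, b: -8, c: -4, d: 3, e: ⊤, f: 1}

Trace:
Fixpoint table:
  B0:  IN=(all ⊤)  OUT=(all ⊤)
  B1:  IN=(all ⊤)  OUT={c:6, d:3; rest ⊤}
  B2:  IN={c:6, d:3; rest ⊤}  OUT={b:-8, c:6, d:3, f:-4; rest ⊤}
  B3:  IN={b:-8, c:6, d:3, f:-4; rest ⊤}  OUT={b:-8, c:-4, d:3, f:1; rest ⊤}

Merge at B3: IN[B3] = OUT[B2] = {a: ⊤, b: -8, c: 6, d: 3, e: ⊤, f: -4}
Applying B3's transfer function to that IN value gives OUT[B3] (row B3 above).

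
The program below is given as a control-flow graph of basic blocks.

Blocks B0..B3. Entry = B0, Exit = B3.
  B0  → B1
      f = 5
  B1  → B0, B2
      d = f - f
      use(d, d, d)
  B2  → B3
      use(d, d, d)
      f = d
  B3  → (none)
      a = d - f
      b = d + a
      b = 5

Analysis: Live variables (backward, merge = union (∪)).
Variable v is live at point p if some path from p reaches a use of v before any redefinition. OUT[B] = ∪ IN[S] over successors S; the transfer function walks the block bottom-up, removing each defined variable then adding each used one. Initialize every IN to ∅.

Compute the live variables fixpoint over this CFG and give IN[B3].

Fixpoint table:
  B0:   IN={}   OUT={f}
  B1:   IN={f}   OUT={d}
  B2:   IN={d}   OUT={d, f}
  B3:   IN={d, f}   OUT={}

B3 is the boundary node: OUT[B3] = {}
Applying B3's transfer function to that OUT value gives IN[B3] (row B3 above).

Answer: {d, f}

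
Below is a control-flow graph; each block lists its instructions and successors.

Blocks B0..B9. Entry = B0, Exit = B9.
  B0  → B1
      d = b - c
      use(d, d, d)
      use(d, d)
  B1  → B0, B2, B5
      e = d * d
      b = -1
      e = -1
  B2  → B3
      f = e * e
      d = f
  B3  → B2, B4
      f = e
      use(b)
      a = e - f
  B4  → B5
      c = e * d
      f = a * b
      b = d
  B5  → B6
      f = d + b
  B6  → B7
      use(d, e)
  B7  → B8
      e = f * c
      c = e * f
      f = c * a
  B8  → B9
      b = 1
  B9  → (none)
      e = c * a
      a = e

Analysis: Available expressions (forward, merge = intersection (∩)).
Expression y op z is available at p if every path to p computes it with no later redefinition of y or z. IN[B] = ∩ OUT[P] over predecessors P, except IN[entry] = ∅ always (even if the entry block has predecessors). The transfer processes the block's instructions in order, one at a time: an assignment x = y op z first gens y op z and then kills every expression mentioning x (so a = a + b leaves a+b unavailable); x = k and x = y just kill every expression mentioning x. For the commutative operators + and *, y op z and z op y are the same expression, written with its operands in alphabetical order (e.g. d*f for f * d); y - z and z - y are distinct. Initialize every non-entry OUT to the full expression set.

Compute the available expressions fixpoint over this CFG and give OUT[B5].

Answer: {b+d}

Derivation:
Converged values:
  B0:   IN={}   OUT={b-c}
  B1:   IN={b-c}   OUT={d*d}
  B2:   IN={}   OUT={e*e}
  B3:   IN={e*e}   OUT={e*e, e-f}
  B4:   IN={e*e, e-f}   OUT={d*e, e*e}
  B5:   IN={}   OUT={b+d}
  B6:   IN={b+d}   OUT={b+d}
  B7:   IN={b+d}   OUT={a*c, b+d}
  B8:   IN={a*c, b+d}   OUT={a*c}
  B9:   IN={a*c}   OUT={}

Merge at B5: IN[B5] = OUT[B1] ∩ OUT[B4] = {}
Applying B5's transfer function to that IN value gives OUT[B5] (row B5 above).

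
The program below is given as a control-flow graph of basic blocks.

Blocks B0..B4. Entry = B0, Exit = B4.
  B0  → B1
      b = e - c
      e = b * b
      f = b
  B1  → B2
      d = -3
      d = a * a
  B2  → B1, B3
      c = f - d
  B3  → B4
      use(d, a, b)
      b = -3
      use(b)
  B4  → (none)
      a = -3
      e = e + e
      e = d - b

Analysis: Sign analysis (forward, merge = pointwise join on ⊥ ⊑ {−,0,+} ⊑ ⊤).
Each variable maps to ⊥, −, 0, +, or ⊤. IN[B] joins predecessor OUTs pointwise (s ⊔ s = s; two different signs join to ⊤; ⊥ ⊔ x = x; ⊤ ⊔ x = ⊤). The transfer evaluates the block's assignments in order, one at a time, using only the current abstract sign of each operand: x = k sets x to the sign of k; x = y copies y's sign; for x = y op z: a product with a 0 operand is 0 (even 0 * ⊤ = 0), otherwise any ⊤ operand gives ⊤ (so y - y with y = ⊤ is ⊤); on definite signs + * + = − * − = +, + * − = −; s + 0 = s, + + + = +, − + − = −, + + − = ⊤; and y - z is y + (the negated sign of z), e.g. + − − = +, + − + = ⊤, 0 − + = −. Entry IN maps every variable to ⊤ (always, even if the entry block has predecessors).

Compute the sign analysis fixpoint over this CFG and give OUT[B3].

Converged values:
  B0: | IN=(all ⊤) | OUT=(all ⊤)
  B1: | IN=(all ⊤) | OUT=(all ⊤)
  B2: | IN=(all ⊤) | OUT=(all ⊤)
  B3: | IN=(all ⊤) | OUT={b:-; rest ⊤}
  B4: | IN={b:-; rest ⊤} | OUT={a:-, b:-; rest ⊤}

Merge at B3: IN[B3] = OUT[B2] = {a: ⊤, b: ⊤, c: ⊤, d: ⊤, e: ⊤, f: ⊤}
Applying B3's transfer function to that IN value gives OUT[B3] (row B3 above).

Answer: {a: ⊤, b: -, c: ⊤, d: ⊤, e: ⊤, f: ⊤}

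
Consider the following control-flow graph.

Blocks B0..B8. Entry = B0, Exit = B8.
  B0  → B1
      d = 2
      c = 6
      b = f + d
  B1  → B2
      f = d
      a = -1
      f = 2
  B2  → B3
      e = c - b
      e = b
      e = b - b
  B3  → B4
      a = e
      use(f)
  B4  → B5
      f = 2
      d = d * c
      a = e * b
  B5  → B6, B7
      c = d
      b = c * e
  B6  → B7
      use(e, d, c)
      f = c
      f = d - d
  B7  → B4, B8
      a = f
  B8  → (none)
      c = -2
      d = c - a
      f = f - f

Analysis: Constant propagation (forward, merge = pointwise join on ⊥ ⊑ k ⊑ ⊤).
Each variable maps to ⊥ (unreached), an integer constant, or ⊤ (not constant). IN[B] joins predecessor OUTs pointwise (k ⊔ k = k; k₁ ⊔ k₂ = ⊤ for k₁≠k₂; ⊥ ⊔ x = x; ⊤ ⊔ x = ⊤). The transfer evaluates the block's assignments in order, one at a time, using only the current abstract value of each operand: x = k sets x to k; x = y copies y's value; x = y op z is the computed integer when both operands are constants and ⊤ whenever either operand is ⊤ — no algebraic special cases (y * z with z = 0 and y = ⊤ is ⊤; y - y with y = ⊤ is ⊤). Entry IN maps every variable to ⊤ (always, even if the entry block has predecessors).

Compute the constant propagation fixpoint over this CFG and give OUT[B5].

Fixpoint table:
  B0:  IN=(all ⊤)  OUT={c:6, d:2; rest ⊤}
  B1:  IN={c:6, d:2; rest ⊤}  OUT={a:-1, c:6, d:2, f:2; rest ⊤}
  B2:  IN={a:-1, c:6, d:2, f:2; rest ⊤}  OUT={a:-1, c:6, d:2, f:2; rest ⊤}
  B3:  IN={a:-1, c:6, d:2, f:2; rest ⊤}  OUT={c:6, d:2, f:2; rest ⊤}
  B4:  IN=(all ⊤)  OUT={f:2; rest ⊤}
  B5:  IN={f:2; rest ⊤}  OUT={f:2; rest ⊤}
  B6:  IN={f:2; rest ⊤}  OUT=(all ⊤)
  B7:  IN=(all ⊤)  OUT=(all ⊤)
  B8:  IN=(all ⊤)  OUT={c:-2; rest ⊤}

Merge at B5: IN[B5] = OUT[B4] = {a: ⊤, b: ⊤, c: ⊤, d: ⊤, e: ⊤, f: 2}
Applying B5's transfer function to that IN value gives OUT[B5] (row B5 above).

Answer: {a: ⊤, b: ⊤, c: ⊤, d: ⊤, e: ⊤, f: 2}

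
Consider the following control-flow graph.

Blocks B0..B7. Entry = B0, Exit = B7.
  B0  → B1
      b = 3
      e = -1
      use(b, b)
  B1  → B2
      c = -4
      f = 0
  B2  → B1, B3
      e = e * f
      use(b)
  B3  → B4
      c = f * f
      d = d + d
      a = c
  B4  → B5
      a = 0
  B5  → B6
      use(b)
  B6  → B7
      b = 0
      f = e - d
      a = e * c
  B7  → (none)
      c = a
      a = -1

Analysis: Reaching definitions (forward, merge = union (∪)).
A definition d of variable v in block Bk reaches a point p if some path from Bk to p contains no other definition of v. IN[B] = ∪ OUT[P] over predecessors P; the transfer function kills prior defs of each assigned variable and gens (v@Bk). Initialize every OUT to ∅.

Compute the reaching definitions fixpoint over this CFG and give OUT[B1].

Answer: {b@B0, c@B1, e@B0, e@B2, f@B1}

Trace:
Fixpoint table:
  B0:  IN={}  OUT={b@B0, e@B0}
  B1:  IN={b@B0, c@B1, e@B0, e@B2, f@B1}  OUT={b@B0, c@B1, e@B0, e@B2, f@B1}
  B2:  IN={b@B0, c@B1, e@B0, e@B2, f@B1}  OUT={b@B0, c@B1, e@B2, f@B1}
  B3:  IN={b@B0, c@B1, e@B2, f@B1}  OUT={a@B3, b@B0, c@B3, d@B3, e@B2, f@B1}
  B4:  IN={a@B3, b@B0, c@B3, d@B3, e@B2, f@B1}  OUT={a@B4, b@B0, c@B3, d@B3, e@B2, f@B1}
  B5:  IN={a@B4, b@B0, c@B3, d@B3, e@B2, f@B1}  OUT={a@B4, b@B0, c@B3, d@B3, e@B2, f@B1}
  B6:  IN={a@B4, b@B0, c@B3, d@B3, e@B2, f@B1}  OUT={a@B6, b@B6, c@B3, d@B3, e@B2, f@B6}
  B7:  IN={a@B6, b@B6, c@B3, d@B3, e@B2, f@B6}  OUT={a@B7, b@B6, c@B7, d@B3, e@B2, f@B6}

Merge at B1: IN[B1] = OUT[B0] ⊔ OUT[B2] = {b@B0, c@B1, e@B0, e@B2, f@B1}
Applying B1's transfer function to that IN value gives OUT[B1] (row B1 above).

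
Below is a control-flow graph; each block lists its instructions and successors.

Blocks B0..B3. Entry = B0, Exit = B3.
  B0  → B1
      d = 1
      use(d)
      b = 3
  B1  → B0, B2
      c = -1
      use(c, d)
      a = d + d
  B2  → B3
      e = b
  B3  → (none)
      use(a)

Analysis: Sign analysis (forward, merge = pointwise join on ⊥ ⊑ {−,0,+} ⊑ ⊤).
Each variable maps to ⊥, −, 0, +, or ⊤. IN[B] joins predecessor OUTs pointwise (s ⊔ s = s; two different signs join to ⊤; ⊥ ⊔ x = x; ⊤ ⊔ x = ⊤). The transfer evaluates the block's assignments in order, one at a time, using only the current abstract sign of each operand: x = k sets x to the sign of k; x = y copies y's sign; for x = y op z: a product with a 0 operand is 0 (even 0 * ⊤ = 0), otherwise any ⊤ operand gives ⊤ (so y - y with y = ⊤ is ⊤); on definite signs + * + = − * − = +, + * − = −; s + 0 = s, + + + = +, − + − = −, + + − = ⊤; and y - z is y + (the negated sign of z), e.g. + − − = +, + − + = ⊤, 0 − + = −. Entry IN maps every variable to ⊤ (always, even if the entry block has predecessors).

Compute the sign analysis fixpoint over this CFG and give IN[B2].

Fixpoint table:
  B0:  IN=(all ⊤)  OUT={b:+, d:+; rest ⊤}
  B1:  IN={b:+, d:+; rest ⊤}  OUT={a:+, b:+, c:-, d:+; rest ⊤}
  B2:  IN={a:+, b:+, c:-, d:+; rest ⊤}  OUT={a:+, b:+, c:-, d:+, e:+; rest ⊤}
  B3:  IN={a:+, b:+, c:-, d:+, e:+; rest ⊤}  OUT={a:+, b:+, c:-, d:+, e:+; rest ⊤}

Merge at B2: IN[B2] = OUT[B1] = {a: +, b: +, c: -, d: +, e: ⊤, f: ⊤}

Answer: {a: +, b: +, c: -, d: +, e: ⊤, f: ⊤}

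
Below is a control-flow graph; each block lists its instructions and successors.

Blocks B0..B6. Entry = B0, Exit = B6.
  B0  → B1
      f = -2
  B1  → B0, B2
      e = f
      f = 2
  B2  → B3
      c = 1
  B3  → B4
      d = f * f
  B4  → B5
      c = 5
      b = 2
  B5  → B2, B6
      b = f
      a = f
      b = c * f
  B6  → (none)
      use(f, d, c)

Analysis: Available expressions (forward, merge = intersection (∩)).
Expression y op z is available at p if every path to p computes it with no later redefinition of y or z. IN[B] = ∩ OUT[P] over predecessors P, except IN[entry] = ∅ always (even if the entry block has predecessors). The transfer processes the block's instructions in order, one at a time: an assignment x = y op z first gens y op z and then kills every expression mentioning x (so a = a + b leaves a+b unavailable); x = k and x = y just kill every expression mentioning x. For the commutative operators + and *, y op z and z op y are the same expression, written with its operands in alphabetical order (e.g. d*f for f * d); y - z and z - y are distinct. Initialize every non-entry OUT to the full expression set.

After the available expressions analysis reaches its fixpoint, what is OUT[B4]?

Per-block solution:
  B0:  IN={}  OUT={}
  B1:  IN={}  OUT={}
  B2:  IN={}  OUT={}
  B3:  IN={}  OUT={f*f}
  B4:  IN={f*f}  OUT={f*f}
  B5:  IN={f*f}  OUT={c*f, f*f}
  B6:  IN={c*f, f*f}  OUT={c*f, f*f}

Merge at B4: IN[B4] = OUT[B3] = {f*f}
Applying B4's transfer function to that IN value gives OUT[B4] (row B4 above).

Answer: {f*f}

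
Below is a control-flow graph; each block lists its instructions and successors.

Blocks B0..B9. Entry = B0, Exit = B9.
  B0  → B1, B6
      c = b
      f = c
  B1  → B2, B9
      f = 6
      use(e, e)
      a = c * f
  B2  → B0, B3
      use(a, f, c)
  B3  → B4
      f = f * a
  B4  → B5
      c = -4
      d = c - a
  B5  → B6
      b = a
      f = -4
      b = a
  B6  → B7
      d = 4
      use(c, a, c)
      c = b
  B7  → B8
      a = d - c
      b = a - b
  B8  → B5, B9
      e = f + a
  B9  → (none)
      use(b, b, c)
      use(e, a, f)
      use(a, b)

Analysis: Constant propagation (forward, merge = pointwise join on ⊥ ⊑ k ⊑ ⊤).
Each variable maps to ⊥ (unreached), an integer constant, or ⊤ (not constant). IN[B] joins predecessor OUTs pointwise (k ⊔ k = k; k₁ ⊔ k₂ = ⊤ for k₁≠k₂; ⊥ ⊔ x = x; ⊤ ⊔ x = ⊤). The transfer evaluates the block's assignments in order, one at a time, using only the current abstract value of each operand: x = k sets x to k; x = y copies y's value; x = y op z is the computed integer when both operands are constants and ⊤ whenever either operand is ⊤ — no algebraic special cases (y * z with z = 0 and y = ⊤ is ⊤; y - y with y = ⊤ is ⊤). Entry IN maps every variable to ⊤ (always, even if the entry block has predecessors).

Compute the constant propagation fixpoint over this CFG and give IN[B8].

Per-block solution:
  B0:   IN=(all ⊤)   OUT=(all ⊤)
  B1:   IN=(all ⊤)   OUT={f:6; rest ⊤}
  B2:   IN={f:6; rest ⊤}   OUT={f:6; rest ⊤}
  B3:   IN={f:6; rest ⊤}   OUT=(all ⊤)
  B4:   IN=(all ⊤)   OUT={c:-4; rest ⊤}
  B5:   IN=(all ⊤)   OUT={f:-4; rest ⊤}
  B6:   IN=(all ⊤)   OUT={d:4; rest ⊤}
  B7:   IN={d:4; rest ⊤}   OUT={d:4; rest ⊤}
  B8:   IN={d:4; rest ⊤}   OUT={d:4; rest ⊤}
  B9:   IN=(all ⊤)   OUT=(all ⊤)

Merge at B8: IN[B8] = OUT[B7] = {a: ⊤, b: ⊤, c: ⊤, d: 4, e: ⊤, f: ⊤}

Answer: {a: ⊤, b: ⊤, c: ⊤, d: 4, e: ⊤, f: ⊤}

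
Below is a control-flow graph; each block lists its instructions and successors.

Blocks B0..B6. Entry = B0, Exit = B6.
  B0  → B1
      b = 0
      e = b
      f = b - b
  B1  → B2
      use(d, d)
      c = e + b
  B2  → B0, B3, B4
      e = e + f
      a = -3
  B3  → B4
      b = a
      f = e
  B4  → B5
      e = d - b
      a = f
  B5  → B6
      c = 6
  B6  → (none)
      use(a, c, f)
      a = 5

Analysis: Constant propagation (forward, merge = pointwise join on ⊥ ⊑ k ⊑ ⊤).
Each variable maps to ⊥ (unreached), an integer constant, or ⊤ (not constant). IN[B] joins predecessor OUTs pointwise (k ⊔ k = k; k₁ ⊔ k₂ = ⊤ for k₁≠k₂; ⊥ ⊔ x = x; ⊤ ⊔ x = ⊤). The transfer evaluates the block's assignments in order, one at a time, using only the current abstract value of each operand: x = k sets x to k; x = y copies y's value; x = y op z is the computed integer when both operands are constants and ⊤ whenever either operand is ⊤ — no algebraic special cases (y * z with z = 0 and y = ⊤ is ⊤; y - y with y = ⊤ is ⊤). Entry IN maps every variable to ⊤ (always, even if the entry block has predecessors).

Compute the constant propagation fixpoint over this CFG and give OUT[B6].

Converged values:
  B0: | IN=(all ⊤) | OUT={b:0, e:0, f:0; rest ⊤}
  B1: | IN={b:0, e:0, f:0; rest ⊤} | OUT={b:0, c:0, e:0, f:0; rest ⊤}
  B2: | IN={b:0, c:0, e:0, f:0; rest ⊤} | OUT={a:-3, b:0, c:0, e:0, f:0; rest ⊤}
  B3: | IN={a:-3, b:0, c:0, e:0, f:0; rest ⊤} | OUT={a:-3, b:-3, c:0, e:0, f:0; rest ⊤}
  B4: | IN={a:-3, c:0, e:0, f:0; rest ⊤} | OUT={a:0, c:0, f:0; rest ⊤}
  B5: | IN={a:0, c:0, f:0; rest ⊤} | OUT={a:0, c:6, f:0; rest ⊤}
  B6: | IN={a:0, c:6, f:0; rest ⊤} | OUT={a:5, c:6, f:0; rest ⊤}

Merge at B6: IN[B6] = OUT[B5] = {a: 0, b: ⊤, c: 6, d: ⊤, e: ⊤, f: 0}
Applying B6's transfer function to that IN value gives OUT[B6] (row B6 above).

Answer: {a: 5, b: ⊤, c: 6, d: ⊤, e: ⊤, f: 0}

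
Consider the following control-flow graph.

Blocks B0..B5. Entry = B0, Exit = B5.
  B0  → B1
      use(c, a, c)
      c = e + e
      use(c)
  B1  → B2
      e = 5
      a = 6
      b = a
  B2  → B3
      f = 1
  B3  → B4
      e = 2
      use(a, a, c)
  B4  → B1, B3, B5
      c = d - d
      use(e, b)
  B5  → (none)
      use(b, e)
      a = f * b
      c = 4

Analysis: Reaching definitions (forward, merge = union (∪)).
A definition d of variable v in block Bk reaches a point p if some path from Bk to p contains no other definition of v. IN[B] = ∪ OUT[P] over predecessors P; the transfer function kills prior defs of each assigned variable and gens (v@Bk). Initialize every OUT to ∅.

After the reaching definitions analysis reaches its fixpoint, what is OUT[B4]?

Per-block solution:
  B0: | IN={} | OUT={c@B0}
  B1: | IN={a@B1, b@B1, c@B0, c@B4, e@B3, f@B2} | OUT={a@B1, b@B1, c@B0, c@B4, e@B1, f@B2}
  B2: | IN={a@B1, b@B1, c@B0, c@B4, e@B1, f@B2} | OUT={a@B1, b@B1, c@B0, c@B4, e@B1, f@B2}
  B3: | IN={a@B1, b@B1, c@B0, c@B4, e@B1, e@B3, f@B2} | OUT={a@B1, b@B1, c@B0, c@B4, e@B3, f@B2}
  B4: | IN={a@B1, b@B1, c@B0, c@B4, e@B3, f@B2} | OUT={a@B1, b@B1, c@B4, e@B3, f@B2}
  B5: | IN={a@B1, b@B1, c@B4, e@B3, f@B2} | OUT={a@B5, b@B1, c@B5, e@B3, f@B2}

Merge at B4: IN[B4] = OUT[B3] = {a@B1, b@B1, c@B0, c@B4, e@B3, f@B2}
Applying B4's transfer function to that IN value gives OUT[B4] (row B4 above).

Answer: {a@B1, b@B1, c@B4, e@B3, f@B2}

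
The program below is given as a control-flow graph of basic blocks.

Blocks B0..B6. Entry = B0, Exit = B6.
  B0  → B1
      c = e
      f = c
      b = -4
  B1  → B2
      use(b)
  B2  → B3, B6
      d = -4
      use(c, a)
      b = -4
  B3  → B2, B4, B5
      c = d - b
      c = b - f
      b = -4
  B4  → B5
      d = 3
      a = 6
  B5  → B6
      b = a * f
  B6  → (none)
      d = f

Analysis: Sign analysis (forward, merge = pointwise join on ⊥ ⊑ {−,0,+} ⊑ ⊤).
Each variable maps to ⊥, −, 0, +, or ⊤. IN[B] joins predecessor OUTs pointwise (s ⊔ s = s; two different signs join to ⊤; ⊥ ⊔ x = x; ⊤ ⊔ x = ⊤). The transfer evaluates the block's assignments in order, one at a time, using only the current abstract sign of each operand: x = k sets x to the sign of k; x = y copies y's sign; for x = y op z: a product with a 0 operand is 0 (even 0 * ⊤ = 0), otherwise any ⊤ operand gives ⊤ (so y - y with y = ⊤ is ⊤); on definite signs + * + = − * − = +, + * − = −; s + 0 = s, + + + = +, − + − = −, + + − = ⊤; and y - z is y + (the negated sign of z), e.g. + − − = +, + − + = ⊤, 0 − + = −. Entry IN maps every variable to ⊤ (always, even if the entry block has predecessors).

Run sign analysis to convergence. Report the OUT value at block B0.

Answer: {a: ⊤, b: -, c: ⊤, d: ⊤, e: ⊤, f: ⊤}

Trace:
Per-block solution:
  B0:  IN=(all ⊤)  OUT={b:-; rest ⊤}
  B1:  IN={b:-; rest ⊤}  OUT={b:-; rest ⊤}
  B2:  IN={b:-; rest ⊤}  OUT={b:-, d:-; rest ⊤}
  B3:  IN={b:-, d:-; rest ⊤}  OUT={b:-, d:-; rest ⊤}
  B4:  IN={b:-, d:-; rest ⊤}  OUT={a:+, b:-, d:+; rest ⊤}
  B5:  IN={b:-; rest ⊤}  OUT=(all ⊤)
  B6:  IN=(all ⊤)  OUT=(all ⊤)

B0 is the boundary node: IN[B0] = {a: ⊤, b: ⊤, c: ⊤, d: ⊤, e: ⊤, f: ⊤}
Applying B0's transfer function to that IN value gives OUT[B0] (row B0 above).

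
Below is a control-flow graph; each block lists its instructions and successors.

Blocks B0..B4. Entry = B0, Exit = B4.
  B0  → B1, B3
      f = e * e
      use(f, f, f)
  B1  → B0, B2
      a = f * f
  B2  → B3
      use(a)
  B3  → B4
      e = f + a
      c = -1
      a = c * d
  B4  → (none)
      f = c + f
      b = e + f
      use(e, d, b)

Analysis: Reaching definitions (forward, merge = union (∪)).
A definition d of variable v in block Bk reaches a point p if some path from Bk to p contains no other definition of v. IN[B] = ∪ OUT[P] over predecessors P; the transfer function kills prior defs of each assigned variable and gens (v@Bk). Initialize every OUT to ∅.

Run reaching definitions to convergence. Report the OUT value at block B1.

Per-block solution:
  B0:  IN={a@B1, f@B0}  OUT={a@B1, f@B0}
  B1:  IN={a@B1, f@B0}  OUT={a@B1, f@B0}
  B2:  IN={a@B1, f@B0}  OUT={a@B1, f@B0}
  B3:  IN={a@B1, f@B0}  OUT={a@B3, c@B3, e@B3, f@B0}
  B4:  IN={a@B3, c@B3, e@B3, f@B0}  OUT={a@B3, b@B4, c@B3, e@B3, f@B4}

Merge at B1: IN[B1] = OUT[B0] = {a@B1, f@B0}
Applying B1's transfer function to that IN value gives OUT[B1] (row B1 above).

Answer: {a@B1, f@B0}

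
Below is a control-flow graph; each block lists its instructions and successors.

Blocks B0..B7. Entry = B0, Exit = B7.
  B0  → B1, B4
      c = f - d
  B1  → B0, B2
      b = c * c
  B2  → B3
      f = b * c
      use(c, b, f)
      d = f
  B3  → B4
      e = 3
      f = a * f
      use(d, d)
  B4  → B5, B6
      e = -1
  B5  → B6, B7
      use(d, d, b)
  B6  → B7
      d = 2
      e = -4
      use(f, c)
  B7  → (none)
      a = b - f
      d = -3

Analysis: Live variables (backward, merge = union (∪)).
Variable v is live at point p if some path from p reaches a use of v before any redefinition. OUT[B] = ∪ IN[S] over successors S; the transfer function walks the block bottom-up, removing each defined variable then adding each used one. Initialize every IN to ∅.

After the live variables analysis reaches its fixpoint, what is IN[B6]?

Answer: {b, c, f}

Working:
Fixpoint table:
  B0:  IN={a, b, d, f}  OUT={a, b, c, d, f}
  B1:  IN={a, c, d, f}  OUT={a, b, c, d, f}
  B2:  IN={a, b, c}  OUT={a, b, c, d, f}
  B3:  IN={a, b, c, d, f}  OUT={b, c, d, f}
  B4:  IN={b, c, d, f}  OUT={b, c, d, f}
  B5:  IN={b, c, d, f}  OUT={b, c, f}
  B6:  IN={b, c, f}  OUT={b, f}
  B7:  IN={b, f}  OUT={}

Merge at B6: OUT[B6] = IN[B7] = {b, f}
Applying B6's transfer function to that OUT value gives IN[B6] (row B6 above).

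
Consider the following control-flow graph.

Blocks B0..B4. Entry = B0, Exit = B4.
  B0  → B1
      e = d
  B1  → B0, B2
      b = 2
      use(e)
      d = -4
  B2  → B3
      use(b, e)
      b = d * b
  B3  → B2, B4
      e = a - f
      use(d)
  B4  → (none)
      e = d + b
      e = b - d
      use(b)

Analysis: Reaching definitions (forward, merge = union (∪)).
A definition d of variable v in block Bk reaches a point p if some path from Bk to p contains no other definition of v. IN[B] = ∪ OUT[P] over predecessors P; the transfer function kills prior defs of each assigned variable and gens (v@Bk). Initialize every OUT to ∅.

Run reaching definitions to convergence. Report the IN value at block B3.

Answer: {b@B2, d@B1, e@B0, e@B3}

Derivation:
Fixpoint table:
  B0:   IN={b@B1, d@B1, e@B0}   OUT={b@B1, d@B1, e@B0}
  B1:   IN={b@B1, d@B1, e@B0}   OUT={b@B1, d@B1, e@B0}
  B2:   IN={b@B1, b@B2, d@B1, e@B0, e@B3}   OUT={b@B2, d@B1, e@B0, e@B3}
  B3:   IN={b@B2, d@B1, e@B0, e@B3}   OUT={b@B2, d@B1, e@B3}
  B4:   IN={b@B2, d@B1, e@B3}   OUT={b@B2, d@B1, e@B4}

Merge at B3: IN[B3] = OUT[B2] = {b@B2, d@B1, e@B0, e@B3}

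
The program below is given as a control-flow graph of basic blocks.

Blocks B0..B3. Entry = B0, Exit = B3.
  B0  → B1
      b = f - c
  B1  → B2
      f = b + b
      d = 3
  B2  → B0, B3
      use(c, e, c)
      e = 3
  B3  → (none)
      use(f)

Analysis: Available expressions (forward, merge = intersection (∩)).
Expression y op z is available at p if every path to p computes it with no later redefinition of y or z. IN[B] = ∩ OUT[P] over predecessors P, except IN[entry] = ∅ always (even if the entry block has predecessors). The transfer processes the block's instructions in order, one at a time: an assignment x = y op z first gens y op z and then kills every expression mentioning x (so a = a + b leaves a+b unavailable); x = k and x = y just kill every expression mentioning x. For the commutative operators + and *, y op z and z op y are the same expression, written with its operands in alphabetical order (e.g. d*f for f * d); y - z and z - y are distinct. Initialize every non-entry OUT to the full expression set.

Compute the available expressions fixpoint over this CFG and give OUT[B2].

Per-block solution:
  B0:  IN={}  OUT={f-c}
  B1:  IN={f-c}  OUT={b+b}
  B2:  IN={b+b}  OUT={b+b}
  B3:  IN={b+b}  OUT={b+b}

Merge at B2: IN[B2] = OUT[B1] = {b+b}
Applying B2's transfer function to that IN value gives OUT[B2] (row B2 above).

Answer: {b+b}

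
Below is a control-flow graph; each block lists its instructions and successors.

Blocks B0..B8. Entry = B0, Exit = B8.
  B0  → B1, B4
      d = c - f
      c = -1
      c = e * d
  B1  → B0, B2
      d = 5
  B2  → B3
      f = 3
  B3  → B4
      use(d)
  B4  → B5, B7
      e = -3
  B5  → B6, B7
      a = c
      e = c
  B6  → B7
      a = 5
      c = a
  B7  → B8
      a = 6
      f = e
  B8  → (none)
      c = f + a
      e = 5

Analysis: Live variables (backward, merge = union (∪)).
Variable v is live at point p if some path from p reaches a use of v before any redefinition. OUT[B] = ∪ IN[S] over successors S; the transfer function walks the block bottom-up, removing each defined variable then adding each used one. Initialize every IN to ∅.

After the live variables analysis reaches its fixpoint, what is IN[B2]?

Fixpoint table:
  B0: | IN={c, e, f} | OUT={c, e, f}
  B1: | IN={c, e, f} | OUT={c, d, e, f}
  B2: | IN={c, d} | OUT={c, d}
  B3: | IN={c, d} | OUT={c}
  B4: | IN={c} | OUT={c, e}
  B5: | IN={c} | OUT={e}
  B6: | IN={e} | OUT={e}
  B7: | IN={e} | OUT={a, f}
  B8: | IN={a, f} | OUT={}

Merge at B2: OUT[B2] = IN[B3] = {c, d}
Applying B2's transfer function to that OUT value gives IN[B2] (row B2 above).

Answer: {c, d}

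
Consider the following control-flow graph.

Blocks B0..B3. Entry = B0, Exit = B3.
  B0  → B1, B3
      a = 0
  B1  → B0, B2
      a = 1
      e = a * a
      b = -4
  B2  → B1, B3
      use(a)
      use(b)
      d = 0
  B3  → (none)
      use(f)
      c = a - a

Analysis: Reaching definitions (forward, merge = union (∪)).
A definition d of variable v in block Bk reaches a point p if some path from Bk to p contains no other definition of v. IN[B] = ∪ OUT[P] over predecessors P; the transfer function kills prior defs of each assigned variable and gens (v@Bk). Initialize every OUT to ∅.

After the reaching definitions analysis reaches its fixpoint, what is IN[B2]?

Answer: {a@B1, b@B1, d@B2, e@B1}

Trace:
Converged values:
  B0: | IN={a@B1, b@B1, d@B2, e@B1} | OUT={a@B0, b@B1, d@B2, e@B1}
  B1: | IN={a@B0, a@B1, b@B1, d@B2, e@B1} | OUT={a@B1, b@B1, d@B2, e@B1}
  B2: | IN={a@B1, b@B1, d@B2, e@B1} | OUT={a@B1, b@B1, d@B2, e@B1}
  B3: | IN={a@B0, a@B1, b@B1, d@B2, e@B1} | OUT={a@B0, a@B1, b@B1, c@B3, d@B2, e@B1}

Merge at B2: IN[B2] = OUT[B1] = {a@B1, b@B1, d@B2, e@B1}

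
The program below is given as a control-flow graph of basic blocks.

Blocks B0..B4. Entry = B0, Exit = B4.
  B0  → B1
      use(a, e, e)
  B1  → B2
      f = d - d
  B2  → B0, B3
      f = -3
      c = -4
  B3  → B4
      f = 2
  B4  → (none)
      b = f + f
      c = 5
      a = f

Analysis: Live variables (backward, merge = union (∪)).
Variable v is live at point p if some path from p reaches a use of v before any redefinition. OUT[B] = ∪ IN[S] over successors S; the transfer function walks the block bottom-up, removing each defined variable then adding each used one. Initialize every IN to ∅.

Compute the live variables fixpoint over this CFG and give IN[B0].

Per-block solution:
  B0:  IN={a, d, e}  OUT={a, d, e}
  B1:  IN={a, d, e}  OUT={a, d, e}
  B2:  IN={a, d, e}  OUT={a, d, e}
  B3:  IN={}  OUT={f}
  B4:  IN={f}  OUT={}

Merge at B0: OUT[B0] = IN[B1] = {a, d, e}
Applying B0's transfer function to that OUT value gives IN[B0] (row B0 above).

Answer: {a, d, e}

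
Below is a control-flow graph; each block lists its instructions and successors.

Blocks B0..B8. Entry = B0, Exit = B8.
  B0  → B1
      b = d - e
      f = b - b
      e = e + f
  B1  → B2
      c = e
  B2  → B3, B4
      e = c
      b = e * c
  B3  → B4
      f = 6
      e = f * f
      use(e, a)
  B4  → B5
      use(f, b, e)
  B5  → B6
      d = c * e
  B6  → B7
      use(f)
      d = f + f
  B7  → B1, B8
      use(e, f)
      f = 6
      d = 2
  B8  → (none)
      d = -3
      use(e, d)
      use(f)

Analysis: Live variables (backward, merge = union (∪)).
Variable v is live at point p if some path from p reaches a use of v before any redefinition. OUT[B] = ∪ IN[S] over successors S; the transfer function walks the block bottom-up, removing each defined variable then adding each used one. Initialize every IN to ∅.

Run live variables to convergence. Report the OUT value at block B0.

Per-block solution:
  B0:  IN={a, d, e}  OUT={a, e, f}
  B1:  IN={a, e, f}  OUT={a, c, f}
  B2:  IN={a, c, f}  OUT={a, b, c, e, f}
  B3:  IN={a, b, c}  OUT={a, b, c, e, f}
  B4:  IN={a, b, c, e, f}  OUT={a, c, e, f}
  B5:  IN={a, c, e, f}  OUT={a, e, f}
  B6:  IN={a, e, f}  OUT={a, e, f}
  B7:  IN={a, e, f}  OUT={a, e, f}
  B8:  IN={e, f}  OUT={}

Merge at B0: OUT[B0] = IN[B1] = {a, e, f}

Answer: {a, e, f}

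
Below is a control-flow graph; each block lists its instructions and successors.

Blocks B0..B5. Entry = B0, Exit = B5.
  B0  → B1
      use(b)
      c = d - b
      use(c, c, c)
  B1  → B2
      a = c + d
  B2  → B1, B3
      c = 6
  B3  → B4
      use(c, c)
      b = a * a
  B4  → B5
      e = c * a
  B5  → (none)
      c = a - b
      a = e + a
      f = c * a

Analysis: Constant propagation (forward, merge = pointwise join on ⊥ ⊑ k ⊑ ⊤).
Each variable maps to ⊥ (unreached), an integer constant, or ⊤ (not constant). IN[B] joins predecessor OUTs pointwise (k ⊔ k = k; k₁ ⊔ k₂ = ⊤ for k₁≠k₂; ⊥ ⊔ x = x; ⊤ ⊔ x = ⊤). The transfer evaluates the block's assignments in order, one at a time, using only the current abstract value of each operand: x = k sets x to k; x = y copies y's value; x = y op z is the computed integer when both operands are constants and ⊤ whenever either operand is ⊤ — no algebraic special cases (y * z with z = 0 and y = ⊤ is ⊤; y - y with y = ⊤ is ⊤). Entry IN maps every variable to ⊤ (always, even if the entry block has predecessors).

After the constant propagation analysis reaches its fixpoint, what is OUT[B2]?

Answer: {a: ⊤, b: ⊤, c: 6, d: ⊤, e: ⊤, f: ⊤}

Working:
Converged values:
  B0:   IN=(all ⊤)   OUT=(all ⊤)
  B1:   IN=(all ⊤)   OUT=(all ⊤)
  B2:   IN=(all ⊤)   OUT={c:6; rest ⊤}
  B3:   IN={c:6; rest ⊤}   OUT={c:6; rest ⊤}
  B4:   IN={c:6; rest ⊤}   OUT={c:6; rest ⊤}
  B5:   IN={c:6; rest ⊤}   OUT=(all ⊤)

Merge at B2: IN[B2] = OUT[B1] = {a: ⊤, b: ⊤, c: ⊤, d: ⊤, e: ⊤, f: ⊤}
Applying B2's transfer function to that IN value gives OUT[B2] (row B2 above).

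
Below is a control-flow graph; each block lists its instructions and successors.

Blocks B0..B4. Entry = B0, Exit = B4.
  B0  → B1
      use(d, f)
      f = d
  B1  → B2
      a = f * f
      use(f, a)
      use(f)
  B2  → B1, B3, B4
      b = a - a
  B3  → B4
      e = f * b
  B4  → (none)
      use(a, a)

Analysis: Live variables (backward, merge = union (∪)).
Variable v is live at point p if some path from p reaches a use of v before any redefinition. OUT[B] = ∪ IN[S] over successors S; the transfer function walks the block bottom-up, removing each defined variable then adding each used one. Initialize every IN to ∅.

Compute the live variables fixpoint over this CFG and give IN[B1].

Fixpoint table:
  B0:   IN={d, f}   OUT={f}
  B1:   IN={f}   OUT={a, f}
  B2:   IN={a, f}   OUT={a, b, f}
  B3:   IN={a, b, f}   OUT={a}
  B4:   IN={a}   OUT={}

Merge at B1: OUT[B1] = IN[B2] = {a, f}
Applying B1's transfer function to that OUT value gives IN[B1] (row B1 above).

Answer: {f}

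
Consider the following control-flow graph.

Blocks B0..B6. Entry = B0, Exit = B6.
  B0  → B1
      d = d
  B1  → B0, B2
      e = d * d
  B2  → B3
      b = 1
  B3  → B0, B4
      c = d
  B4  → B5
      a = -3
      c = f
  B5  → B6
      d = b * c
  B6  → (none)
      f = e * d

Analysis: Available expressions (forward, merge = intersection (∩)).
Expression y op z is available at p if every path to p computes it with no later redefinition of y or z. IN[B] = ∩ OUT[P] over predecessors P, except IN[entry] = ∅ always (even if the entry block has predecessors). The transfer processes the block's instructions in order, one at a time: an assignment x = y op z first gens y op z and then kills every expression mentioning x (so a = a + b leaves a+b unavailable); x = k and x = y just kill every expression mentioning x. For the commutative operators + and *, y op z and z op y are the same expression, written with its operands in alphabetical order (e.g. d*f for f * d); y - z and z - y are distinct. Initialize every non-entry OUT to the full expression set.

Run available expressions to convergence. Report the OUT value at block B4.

Converged values:
  B0: | IN={} | OUT={}
  B1: | IN={} | OUT={d*d}
  B2: | IN={d*d} | OUT={d*d}
  B3: | IN={d*d} | OUT={d*d}
  B4: | IN={d*d} | OUT={d*d}
  B5: | IN={d*d} | OUT={b*c}
  B6: | IN={b*c} | OUT={b*c, d*e}

Merge at B4: IN[B4] = OUT[B3] = {d*d}
Applying B4's transfer function to that IN value gives OUT[B4] (row B4 above).

Answer: {d*d}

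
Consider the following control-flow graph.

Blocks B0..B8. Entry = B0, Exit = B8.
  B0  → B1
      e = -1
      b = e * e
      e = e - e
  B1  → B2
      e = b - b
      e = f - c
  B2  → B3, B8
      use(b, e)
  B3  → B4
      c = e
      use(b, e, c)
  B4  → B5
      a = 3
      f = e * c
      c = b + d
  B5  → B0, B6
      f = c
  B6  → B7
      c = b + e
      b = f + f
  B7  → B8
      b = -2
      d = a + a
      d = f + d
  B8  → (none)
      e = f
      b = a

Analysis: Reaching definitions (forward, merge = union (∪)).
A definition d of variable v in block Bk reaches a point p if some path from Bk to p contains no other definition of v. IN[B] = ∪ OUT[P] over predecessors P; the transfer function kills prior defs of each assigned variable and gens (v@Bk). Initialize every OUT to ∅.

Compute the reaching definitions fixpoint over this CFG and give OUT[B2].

Per-block solution:
  B0: | IN={a@B4, b@B0, c@B4, e@B1, f@B5} | OUT={a@B4, b@B0, c@B4, e@B0, f@B5}
  B1: | IN={a@B4, b@B0, c@B4, e@B0, f@B5} | OUT={a@B4, b@B0, c@B4, e@B1, f@B5}
  B2: | IN={a@B4, b@B0, c@B4, e@B1, f@B5} | OUT={a@B4, b@B0, c@B4, e@B1, f@B5}
  B3: | IN={a@B4, b@B0, c@B4, e@B1, f@B5} | OUT={a@B4, b@B0, c@B3, e@B1, f@B5}
  B4: | IN={a@B4, b@B0, c@B3, e@B1, f@B5} | OUT={a@B4, b@B0, c@B4, e@B1, f@B4}
  B5: | IN={a@B4, b@B0, c@B4, e@B1, f@B4} | OUT={a@B4, b@B0, c@B4, e@B1, f@B5}
  B6: | IN={a@B4, b@B0, c@B4, e@B1, f@B5} | OUT={a@B4, b@B6, c@B6, e@B1, f@B5}
  B7: | IN={a@B4, b@B6, c@B6, e@B1, f@B5} | OUT={a@B4, b@B7, c@B6, d@B7, e@B1, f@B5}
  B8: | IN={a@B4, b@B0, b@B7, c@B4, c@B6, d@B7, e@B1, f@B5} | OUT={a@B4, b@B8, c@B4, c@B6, d@B7, e@B8, f@B5}

Merge at B2: IN[B2] = OUT[B1] = {a@B4, b@B0, c@B4, e@B1, f@B5}
Applying B2's transfer function to that IN value gives OUT[B2] (row B2 above).

Answer: {a@B4, b@B0, c@B4, e@B1, f@B5}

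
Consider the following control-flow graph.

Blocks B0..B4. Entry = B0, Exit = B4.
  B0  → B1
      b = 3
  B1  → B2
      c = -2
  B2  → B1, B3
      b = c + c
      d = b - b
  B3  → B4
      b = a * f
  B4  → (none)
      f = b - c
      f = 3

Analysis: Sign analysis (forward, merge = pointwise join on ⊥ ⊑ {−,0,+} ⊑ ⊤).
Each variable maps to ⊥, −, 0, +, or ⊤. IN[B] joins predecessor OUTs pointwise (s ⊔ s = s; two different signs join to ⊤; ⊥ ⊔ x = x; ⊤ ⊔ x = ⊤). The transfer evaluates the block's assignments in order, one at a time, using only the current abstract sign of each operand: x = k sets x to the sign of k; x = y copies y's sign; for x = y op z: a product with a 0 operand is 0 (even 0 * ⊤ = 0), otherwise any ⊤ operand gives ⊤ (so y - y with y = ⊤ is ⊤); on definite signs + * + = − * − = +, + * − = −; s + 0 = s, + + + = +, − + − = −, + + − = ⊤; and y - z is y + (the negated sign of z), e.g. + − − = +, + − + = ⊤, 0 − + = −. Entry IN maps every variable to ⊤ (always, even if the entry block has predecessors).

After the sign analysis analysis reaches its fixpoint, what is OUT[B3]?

Answer: {a: ⊤, b: ⊤, c: -, d: ⊤, e: ⊤, f: ⊤}

Derivation:
Fixpoint table:
  B0:   IN=(all ⊤)   OUT={b:+; rest ⊤}
  B1:   IN=(all ⊤)   OUT={c:-; rest ⊤}
  B2:   IN={c:-; rest ⊤}   OUT={b:-, c:-; rest ⊤}
  B3:   IN={b:-, c:-; rest ⊤}   OUT={c:-; rest ⊤}
  B4:   IN={c:-; rest ⊤}   OUT={c:-, f:+; rest ⊤}

Merge at B3: IN[B3] = OUT[B2] = {a: ⊤, b: -, c: -, d: ⊤, e: ⊤, f: ⊤}
Applying B3's transfer function to that IN value gives OUT[B3] (row B3 above).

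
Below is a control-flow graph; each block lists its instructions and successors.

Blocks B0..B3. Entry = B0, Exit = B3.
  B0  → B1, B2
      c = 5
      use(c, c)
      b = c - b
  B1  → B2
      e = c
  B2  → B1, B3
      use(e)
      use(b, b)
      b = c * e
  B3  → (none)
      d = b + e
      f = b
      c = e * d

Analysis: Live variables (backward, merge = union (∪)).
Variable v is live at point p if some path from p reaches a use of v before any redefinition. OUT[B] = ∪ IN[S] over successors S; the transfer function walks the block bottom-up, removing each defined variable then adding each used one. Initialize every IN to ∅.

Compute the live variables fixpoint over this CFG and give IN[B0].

Converged values:
  B0:   IN={b, e}   OUT={b, c, e}
  B1:   IN={b, c}   OUT={b, c, e}
  B2:   IN={b, c, e}   OUT={b, c, e}
  B3:   IN={b, e}   OUT={}

Merge at B0: OUT[B0] = IN[B1] ⊔ IN[B2] = {b, c, e}
Applying B0's transfer function to that OUT value gives IN[B0] (row B0 above).

Answer: {b, e}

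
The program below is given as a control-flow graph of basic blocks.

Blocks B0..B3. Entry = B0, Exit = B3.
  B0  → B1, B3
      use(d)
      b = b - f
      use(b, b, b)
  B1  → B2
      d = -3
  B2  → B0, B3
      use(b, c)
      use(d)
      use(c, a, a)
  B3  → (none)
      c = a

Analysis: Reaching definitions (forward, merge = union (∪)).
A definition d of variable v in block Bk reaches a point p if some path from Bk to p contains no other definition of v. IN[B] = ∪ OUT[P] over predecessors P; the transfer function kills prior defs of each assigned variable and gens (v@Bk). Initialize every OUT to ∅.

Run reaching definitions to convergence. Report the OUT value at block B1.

Fixpoint table:
  B0: | IN={b@B0, d@B1} | OUT={b@B0, d@B1}
  B1: | IN={b@B0, d@B1} | OUT={b@B0, d@B1}
  B2: | IN={b@B0, d@B1} | OUT={b@B0, d@B1}
  B3: | IN={b@B0, d@B1} | OUT={b@B0, c@B3, d@B1}

Merge at B1: IN[B1] = OUT[B0] = {b@B0, d@B1}
Applying B1's transfer function to that IN value gives OUT[B1] (row B1 above).

Answer: {b@B0, d@B1}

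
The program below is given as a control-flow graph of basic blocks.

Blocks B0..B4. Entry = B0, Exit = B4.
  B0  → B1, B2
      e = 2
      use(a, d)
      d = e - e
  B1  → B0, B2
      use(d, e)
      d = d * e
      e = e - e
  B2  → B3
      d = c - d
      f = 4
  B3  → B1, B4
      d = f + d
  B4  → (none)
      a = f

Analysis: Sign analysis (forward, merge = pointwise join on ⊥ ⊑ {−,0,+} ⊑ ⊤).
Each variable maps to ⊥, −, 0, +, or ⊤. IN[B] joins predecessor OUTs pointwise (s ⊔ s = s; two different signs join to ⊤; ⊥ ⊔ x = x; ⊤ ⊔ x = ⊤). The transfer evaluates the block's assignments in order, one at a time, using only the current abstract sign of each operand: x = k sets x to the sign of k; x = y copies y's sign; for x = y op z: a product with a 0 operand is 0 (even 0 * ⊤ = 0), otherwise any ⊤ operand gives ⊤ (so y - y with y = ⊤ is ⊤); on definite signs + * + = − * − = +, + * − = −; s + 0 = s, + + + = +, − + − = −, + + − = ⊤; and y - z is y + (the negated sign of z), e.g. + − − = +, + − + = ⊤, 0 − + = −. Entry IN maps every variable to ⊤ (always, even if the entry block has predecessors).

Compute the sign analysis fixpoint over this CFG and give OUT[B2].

Per-block solution:
  B0:   IN=(all ⊤)   OUT={e:+; rest ⊤}
  B1:   IN=(all ⊤)   OUT=(all ⊤)
  B2:   IN=(all ⊤)   OUT={f:+; rest ⊤}
  B3:   IN={f:+; rest ⊤}   OUT={f:+; rest ⊤}
  B4:   IN={f:+; rest ⊤}   OUT={a:+, f:+; rest ⊤}

Merge at B2: IN[B2] = OUT[B0] ⊔ OUT[B1] = {a: ⊤, b: ⊤, c: ⊤, d: ⊤, e: ⊤, f: ⊤}
Applying B2's transfer function to that IN value gives OUT[B2] (row B2 above).

Answer: {a: ⊤, b: ⊤, c: ⊤, d: ⊤, e: ⊤, f: +}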